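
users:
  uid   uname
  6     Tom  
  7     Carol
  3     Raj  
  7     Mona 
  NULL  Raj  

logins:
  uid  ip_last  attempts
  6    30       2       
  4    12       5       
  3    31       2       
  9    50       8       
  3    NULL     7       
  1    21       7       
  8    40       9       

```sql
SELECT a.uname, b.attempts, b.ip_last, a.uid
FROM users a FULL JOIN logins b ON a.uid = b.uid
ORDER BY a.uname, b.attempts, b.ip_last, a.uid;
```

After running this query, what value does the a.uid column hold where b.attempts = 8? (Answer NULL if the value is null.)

FULL OUTER JOIN keeps every row from both sides; unmatched rows get NULL for the other side's columns.
Matching on a.uid = b.uid. A NULL in a compared column never satisfies the condition.
- a[0] uid=6 → 1 match(es) in b → 1 row(s).
- a[1] uid=7 → no match; kept with NULLs on the b side.
- a[2] uid=3 → 2 match(es) in b → 2 row(s).
- a[3] uid=7 → no match; kept with NULLs on the b side.
- a[4] uid=NULL → no match; kept with NULLs on the b side.
- 4 row(s) from b found no a partner → padded with NULL.

NULL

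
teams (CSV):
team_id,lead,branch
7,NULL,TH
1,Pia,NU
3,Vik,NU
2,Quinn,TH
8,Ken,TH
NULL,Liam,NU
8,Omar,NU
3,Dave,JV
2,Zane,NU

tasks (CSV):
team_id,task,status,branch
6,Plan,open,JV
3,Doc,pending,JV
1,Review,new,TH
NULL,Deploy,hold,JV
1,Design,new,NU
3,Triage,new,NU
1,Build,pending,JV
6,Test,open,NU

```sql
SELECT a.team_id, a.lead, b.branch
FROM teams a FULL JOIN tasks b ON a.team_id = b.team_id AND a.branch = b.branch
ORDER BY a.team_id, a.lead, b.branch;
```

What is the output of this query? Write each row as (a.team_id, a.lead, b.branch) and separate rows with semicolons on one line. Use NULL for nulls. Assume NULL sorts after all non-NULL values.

(1, Pia, NU); (2, Quinn, NULL); (2, Zane, NULL); (3, Dave, JV); (3, Vik, NU); (7, NULL, NULL); (8, Ken, NULL); (8, Omar, NULL); (NULL, Liam, NULL); (NULL, NULL, JV); (NULL, NULL, JV); (NULL, NULL, JV); (NULL, NULL, NU); (NULL, NULL, TH)

FULL OUTER JOIN keeps every row from both sides; unmatched rows get NULL for the other side's columns.
Matching on a.team_id = b.team_id AND a.branch = b.branch. A NULL in a compared column never satisfies the condition.
Matched pairs: 3; unmatched a rows kept: 6; unmatched b rows kept: 5.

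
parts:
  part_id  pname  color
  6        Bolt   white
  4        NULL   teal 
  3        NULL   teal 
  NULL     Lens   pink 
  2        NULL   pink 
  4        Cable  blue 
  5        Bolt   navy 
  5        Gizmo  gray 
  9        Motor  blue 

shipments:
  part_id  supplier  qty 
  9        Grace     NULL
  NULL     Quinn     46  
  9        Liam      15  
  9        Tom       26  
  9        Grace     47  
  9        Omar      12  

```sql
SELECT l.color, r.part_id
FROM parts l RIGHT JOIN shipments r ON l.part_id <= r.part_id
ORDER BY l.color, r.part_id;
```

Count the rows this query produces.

41

RIGHT JOIN keeps every row from `shipments`; unmatched rows get NULL for `parts`'s columns.
Matching on l.part_id <= r.part_id. A NULL in a compared column never satisfies the condition.
- l[0] part_id=6 → 5 match(es) in r → 5 row(s).
- l[1] part_id=4 → 5 match(es) in r → 5 row(s).
- l[2] part_id=3 → 5 match(es) in r → 5 row(s).
- l[3] part_id=NULL → no match.
- l[4] part_id=2 → 5 match(es) in r → 5 row(s).
- l[5] part_id=4 → 5 match(es) in r → 5 row(s).
- l[6] part_id=5 → 5 match(es) in r → 5 row(s).
- l[7] part_id=5 → 5 match(es) in r → 5 row(s).
- l[8] part_id=9 → 5 match(es) in r → 5 row(s).
- 1 row(s) from r found no l partner → padded with NULL.
Total: 40 matched + 1 padded = 41 rows.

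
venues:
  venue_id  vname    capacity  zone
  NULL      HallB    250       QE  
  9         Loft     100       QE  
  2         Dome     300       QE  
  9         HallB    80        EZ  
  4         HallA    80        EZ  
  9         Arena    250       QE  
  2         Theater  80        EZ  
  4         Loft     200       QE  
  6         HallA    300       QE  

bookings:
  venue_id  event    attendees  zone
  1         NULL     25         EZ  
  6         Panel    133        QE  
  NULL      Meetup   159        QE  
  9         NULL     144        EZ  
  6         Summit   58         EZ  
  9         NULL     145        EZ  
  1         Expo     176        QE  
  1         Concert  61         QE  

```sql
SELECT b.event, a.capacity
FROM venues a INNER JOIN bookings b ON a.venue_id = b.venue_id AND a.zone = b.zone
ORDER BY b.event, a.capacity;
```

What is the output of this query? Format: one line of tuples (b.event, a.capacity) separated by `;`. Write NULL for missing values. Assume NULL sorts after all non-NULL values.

(Panel, 300); (NULL, 80); (NULL, 80)

INNER JOIN keeps only pairs where the ON condition holds.
Matching on a.venue_id = b.venue_id AND a.zone = b.zone. A NULL in a compared column never satisfies the condition.
Matched pairs: 3.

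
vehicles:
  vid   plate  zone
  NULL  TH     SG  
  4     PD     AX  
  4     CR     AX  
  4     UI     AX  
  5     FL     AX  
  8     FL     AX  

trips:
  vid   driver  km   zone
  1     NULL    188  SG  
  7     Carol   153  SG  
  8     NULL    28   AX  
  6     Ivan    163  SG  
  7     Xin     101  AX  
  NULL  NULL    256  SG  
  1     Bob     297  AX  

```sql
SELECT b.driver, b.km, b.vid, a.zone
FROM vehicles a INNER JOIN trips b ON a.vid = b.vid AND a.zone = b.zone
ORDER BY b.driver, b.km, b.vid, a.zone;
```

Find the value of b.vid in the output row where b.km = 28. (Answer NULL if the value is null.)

8

INNER JOIN keeps only pairs where the ON condition holds.
Matching on a.vid = b.vid AND a.zone = b.zone. A NULL in a compared column never satisfies the condition.
- a row (vid=NULL, zone=SG): no match → dropped.
- a row (vid=4, zone=AX): no match → dropped.
- a row (vid=4, zone=AX): no match → dropped.
- a row (vid=4, zone=AX): no match → dropped.
- a row (vid=5, zone=AX): no match → dropped.
- a row (vid=8, zone=AX): matches 1 b row(s) → 1 output row(s).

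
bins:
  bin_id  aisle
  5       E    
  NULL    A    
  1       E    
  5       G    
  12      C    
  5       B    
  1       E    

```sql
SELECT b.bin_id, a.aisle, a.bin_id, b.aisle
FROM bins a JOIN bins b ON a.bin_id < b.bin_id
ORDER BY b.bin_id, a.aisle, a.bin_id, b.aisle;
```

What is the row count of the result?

INNER JOIN keeps only pairs where the ON condition holds.
Matching on a.bin_id < b.bin_id. A NULL in a compared column never satisfies the condition.
- a row (bin_id=5): matches 1 b row(s) → 1 output row(s).
- a row (bin_id=NULL): no match → dropped.
- a row (bin_id=1): matches 4 b row(s) → 4 output row(s).
- a row (bin_id=5): matches 1 b row(s) → 1 output row(s).
- a row (bin_id=12): no match → dropped.
- a row (bin_id=5): matches 1 b row(s) → 1 output row(s).
- a row (bin_id=1): matches 4 b row(s) → 4 output row(s).
Total: 11 rows.

11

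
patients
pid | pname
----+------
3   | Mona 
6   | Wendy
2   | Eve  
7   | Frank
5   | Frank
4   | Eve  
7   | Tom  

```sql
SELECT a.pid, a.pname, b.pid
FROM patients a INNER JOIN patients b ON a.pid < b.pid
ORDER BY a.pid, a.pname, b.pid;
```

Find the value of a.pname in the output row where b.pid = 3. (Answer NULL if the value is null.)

INNER JOIN keeps only pairs where the ON condition holds.
Matching on a.pid < b.pid.
Matched pairs: 20.

Eve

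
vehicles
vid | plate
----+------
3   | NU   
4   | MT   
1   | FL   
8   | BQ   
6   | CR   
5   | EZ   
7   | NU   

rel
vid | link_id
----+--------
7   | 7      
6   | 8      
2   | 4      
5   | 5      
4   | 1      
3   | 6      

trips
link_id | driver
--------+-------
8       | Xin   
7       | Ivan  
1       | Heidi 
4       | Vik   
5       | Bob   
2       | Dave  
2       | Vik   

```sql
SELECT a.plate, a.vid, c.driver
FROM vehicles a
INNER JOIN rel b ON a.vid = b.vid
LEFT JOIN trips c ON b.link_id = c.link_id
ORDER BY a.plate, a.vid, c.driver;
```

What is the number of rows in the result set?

5

Evaluate left to right. First `vehicles a INNER JOIN rel b` on vid: 5 row(s).
Then LEFT JOIN `trips c` on link_id: each of those 5 rows is kept; rows whose b.link_id has no match in c get NULL for c's columns.
Result: 5 row(s).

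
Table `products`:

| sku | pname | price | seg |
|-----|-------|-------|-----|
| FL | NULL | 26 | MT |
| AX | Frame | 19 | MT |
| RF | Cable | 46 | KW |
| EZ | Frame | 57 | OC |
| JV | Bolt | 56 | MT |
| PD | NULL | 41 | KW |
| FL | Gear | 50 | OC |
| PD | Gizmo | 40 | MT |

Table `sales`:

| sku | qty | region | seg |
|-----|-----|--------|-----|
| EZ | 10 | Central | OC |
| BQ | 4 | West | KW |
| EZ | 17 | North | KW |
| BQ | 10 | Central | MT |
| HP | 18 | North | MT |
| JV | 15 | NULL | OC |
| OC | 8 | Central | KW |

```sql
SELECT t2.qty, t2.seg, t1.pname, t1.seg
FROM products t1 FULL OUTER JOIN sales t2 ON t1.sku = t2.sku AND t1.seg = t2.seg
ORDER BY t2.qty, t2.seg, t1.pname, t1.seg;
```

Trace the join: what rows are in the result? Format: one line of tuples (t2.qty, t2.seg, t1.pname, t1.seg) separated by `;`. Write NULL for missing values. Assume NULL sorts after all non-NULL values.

(4, KW, NULL, NULL); (8, KW, NULL, NULL); (10, MT, NULL, NULL); (10, OC, Frame, OC); (15, OC, NULL, NULL); (17, KW, NULL, NULL); (18, MT, NULL, NULL); (NULL, NULL, Bolt, MT); (NULL, NULL, Cable, KW); (NULL, NULL, Frame, MT); (NULL, NULL, Gear, OC); (NULL, NULL, Gizmo, MT); (NULL, NULL, NULL, KW); (NULL, NULL, NULL, MT)

FULL OUTER JOIN keeps every row from both sides; unmatched rows get NULL for the other side's columns.
Matching on t1.sku = t2.sku AND t1.seg = t2.seg.
- t1 (sku=FL, seg=MT) has no partner → padded with NULL.
- t1 (sku=AX, seg=MT) has no partner → padded with NULL.
- t1 (sku=RF, seg=KW) has no partner → padded with NULL.
- t1 (sku=EZ, seg=OC) pairs with 1 row(s) of t2.
- t1 (sku=JV, seg=MT) has no partner → padded with NULL.
- t1 (sku=PD, seg=KW) has no partner → padded with NULL.
- t1 (sku=FL, seg=OC) has no partner → padded with NULL.
- t1 (sku=PD, seg=MT) has no partner → padded with NULL.
- 6 row(s) from t2 found no t1 partner → padded with NULL.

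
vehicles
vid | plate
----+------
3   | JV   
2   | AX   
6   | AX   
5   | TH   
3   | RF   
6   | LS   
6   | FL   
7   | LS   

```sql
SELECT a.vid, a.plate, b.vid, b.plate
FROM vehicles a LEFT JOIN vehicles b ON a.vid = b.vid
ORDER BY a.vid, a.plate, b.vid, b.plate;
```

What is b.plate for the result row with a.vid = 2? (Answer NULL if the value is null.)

LEFT JOIN keeps every row from `vehicles a`; unmatched rows get NULL for `vehicles b`'s columns.
Matching on a.vid = b.vid.
- a[0] vid=3 → 2 match(es) in b → 2 row(s).
- a[1] vid=2 → 1 match(es) in b → 1 row(s).
- a[2] vid=6 → 3 match(es) in b → 3 row(s).
- a[3] vid=5 → 1 match(es) in b → 1 row(s).
- a[4] vid=3 → 2 match(es) in b → 2 row(s).
- a[5] vid=6 → 3 match(es) in b → 3 row(s).
- a[6] vid=6 → 3 match(es) in b → 3 row(s).
- a[7] vid=7 → 1 match(es) in b → 1 row(s).

AX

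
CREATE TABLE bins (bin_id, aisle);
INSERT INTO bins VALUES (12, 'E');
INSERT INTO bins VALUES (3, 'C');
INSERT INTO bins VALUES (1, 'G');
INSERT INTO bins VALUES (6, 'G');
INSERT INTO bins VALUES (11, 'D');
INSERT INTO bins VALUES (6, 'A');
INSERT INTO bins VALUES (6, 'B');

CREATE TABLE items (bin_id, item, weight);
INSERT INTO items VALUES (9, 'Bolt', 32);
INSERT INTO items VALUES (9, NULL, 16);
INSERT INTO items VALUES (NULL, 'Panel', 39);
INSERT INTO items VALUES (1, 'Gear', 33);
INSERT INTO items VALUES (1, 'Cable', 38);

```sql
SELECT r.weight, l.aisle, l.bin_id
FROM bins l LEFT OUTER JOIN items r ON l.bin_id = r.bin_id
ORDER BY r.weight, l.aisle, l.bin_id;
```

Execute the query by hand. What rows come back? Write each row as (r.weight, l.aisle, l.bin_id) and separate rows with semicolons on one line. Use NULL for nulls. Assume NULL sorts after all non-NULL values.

(33, G, 1); (38, G, 1); (NULL, A, 6); (NULL, B, 6); (NULL, C, 3); (NULL, D, 11); (NULL, E, 12); (NULL, G, 6)

LEFT JOIN keeps every row from `bins`; unmatched rows get NULL for `items`'s columns.
Matching on l.bin_id = r.bin_id. A NULL in a compared column never satisfies the condition.
Matched pairs: 2; unmatched l rows kept: 6.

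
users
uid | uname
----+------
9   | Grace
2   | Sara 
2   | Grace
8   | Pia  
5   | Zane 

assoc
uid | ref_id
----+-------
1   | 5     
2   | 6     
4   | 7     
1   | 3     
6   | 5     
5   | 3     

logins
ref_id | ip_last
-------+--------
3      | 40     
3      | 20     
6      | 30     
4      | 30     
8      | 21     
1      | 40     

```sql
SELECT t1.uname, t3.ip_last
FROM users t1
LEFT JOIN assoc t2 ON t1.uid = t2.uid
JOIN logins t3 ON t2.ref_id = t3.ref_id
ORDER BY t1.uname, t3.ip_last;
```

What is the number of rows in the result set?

4

Joins associate left-to-right: users LEFT JOIN assoc on uid gives 5 intermediate row(s).
Then INNER JOIN `logins t3` on ref_id: keep only rows whose t2.ref_id appears in t3.
Result: 4 row(s).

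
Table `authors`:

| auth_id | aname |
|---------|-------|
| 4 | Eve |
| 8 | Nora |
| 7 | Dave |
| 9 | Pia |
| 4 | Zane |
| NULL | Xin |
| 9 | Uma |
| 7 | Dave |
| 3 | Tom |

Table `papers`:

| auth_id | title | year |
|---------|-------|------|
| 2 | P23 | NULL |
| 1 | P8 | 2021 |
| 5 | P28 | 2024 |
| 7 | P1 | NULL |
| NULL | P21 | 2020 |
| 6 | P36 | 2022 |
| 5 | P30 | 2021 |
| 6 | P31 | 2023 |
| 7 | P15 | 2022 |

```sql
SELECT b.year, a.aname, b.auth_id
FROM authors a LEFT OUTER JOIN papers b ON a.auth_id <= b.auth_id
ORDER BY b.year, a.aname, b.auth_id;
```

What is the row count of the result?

26

LEFT JOIN keeps every row from `authors`; unmatched rows get NULL for `papers`'s columns.
Matching on a.auth_id <= b.auth_id. A NULL in a compared column never satisfies the condition.
- a[0] auth_id=4 → 6 match(es) in b → 6 row(s).
- a[1] auth_id=8 → no match; kept with NULLs on the b side.
- a[2] auth_id=7 → 2 match(es) in b → 2 row(s).
- a[3] auth_id=9 → no match; kept with NULLs on the b side.
- a[4] auth_id=4 → 6 match(es) in b → 6 row(s).
- a[5] auth_id=NULL → no match; kept with NULLs on the b side.
- a[6] auth_id=9 → no match; kept with NULLs on the b side.
- a[7] auth_id=7 → 2 match(es) in b → 2 row(s).
- a[8] auth_id=3 → 6 match(es) in b → 6 row(s).
Total: 22 matched + 4 padded = 26 rows.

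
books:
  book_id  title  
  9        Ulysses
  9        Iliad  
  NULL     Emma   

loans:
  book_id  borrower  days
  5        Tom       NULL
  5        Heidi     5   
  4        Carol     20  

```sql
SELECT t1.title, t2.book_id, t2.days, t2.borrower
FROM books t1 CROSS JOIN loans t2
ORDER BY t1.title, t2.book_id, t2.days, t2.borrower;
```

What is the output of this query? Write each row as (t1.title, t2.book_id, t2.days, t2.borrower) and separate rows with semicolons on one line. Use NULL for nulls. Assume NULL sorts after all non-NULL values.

CROSS JOIN pairs every row of `books` with every row of `loans`: 3 × 3 = 9 rows.
After projecting and ordering:
t1.title | t2.book_id | t2.days | t2.borrower
Emma | 4 | 20 | Carol
Emma | 5 | 5 | Heidi
Emma | 5 | NULL | Tom
Iliad | 4 | 20 | Carol
Iliad | 5 | 5 | Heidi
Iliad | 5 | NULL | Tom
Ulysses | 4 | 20 | Carol
Ulysses | 5 | 5 | Heidi
Ulysses | 5 | NULL | Tom

(Emma, 4, 20, Carol); (Emma, 5, 5, Heidi); (Emma, 5, NULL, Tom); (Iliad, 4, 20, Carol); (Iliad, 5, 5, Heidi); (Iliad, 5, NULL, Tom); (Ulysses, 4, 20, Carol); (Ulysses, 5, 5, Heidi); (Ulysses, 5, NULL, Tom)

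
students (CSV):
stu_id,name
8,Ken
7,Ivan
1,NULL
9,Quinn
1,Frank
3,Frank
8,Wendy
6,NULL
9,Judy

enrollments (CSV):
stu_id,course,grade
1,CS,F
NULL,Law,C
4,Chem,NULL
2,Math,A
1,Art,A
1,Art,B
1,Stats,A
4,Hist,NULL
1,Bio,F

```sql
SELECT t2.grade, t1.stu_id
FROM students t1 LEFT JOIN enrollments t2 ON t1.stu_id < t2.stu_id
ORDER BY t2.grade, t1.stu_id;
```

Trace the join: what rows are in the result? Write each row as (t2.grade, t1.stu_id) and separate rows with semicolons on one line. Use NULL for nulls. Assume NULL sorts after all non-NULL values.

(A, 1); (A, 1); (NULL, 1); (NULL, 1); (NULL, 1); (NULL, 1); (NULL, 3); (NULL, 3); (NULL, 6); (NULL, 7); (NULL, 8); (NULL, 8); (NULL, 9); (NULL, 9)

LEFT JOIN keeps every row from `students`; unmatched rows get NULL for `enrollments`'s columns.
Matching on t1.stu_id < t2.stu_id. A NULL in a compared column never satisfies the condition.
Matched pairs: 8; unmatched t1 rows kept: 6.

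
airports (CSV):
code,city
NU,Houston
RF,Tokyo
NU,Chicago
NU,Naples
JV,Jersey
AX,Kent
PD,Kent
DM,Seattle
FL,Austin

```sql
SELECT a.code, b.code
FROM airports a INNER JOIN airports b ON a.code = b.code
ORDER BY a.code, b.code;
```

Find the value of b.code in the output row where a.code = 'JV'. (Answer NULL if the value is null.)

INNER JOIN keeps only pairs where the ON condition holds.
Matching on a.code = b.code.
- a (code=NU) pairs with 3 row(s) of b.
- a (code=RF) pairs with 1 row(s) of b.
- a (code=NU) pairs with 3 row(s) of b.
- a (code=NU) pairs with 3 row(s) of b.
- a (code=JV) pairs with 1 row(s) of b.
- a (code=AX) pairs with 1 row(s) of b.
- a (code=PD) pairs with 1 row(s) of b.
- a (code=DM) pairs with 1 row(s) of b.
- a (code=FL) pairs with 1 row(s) of b.

JV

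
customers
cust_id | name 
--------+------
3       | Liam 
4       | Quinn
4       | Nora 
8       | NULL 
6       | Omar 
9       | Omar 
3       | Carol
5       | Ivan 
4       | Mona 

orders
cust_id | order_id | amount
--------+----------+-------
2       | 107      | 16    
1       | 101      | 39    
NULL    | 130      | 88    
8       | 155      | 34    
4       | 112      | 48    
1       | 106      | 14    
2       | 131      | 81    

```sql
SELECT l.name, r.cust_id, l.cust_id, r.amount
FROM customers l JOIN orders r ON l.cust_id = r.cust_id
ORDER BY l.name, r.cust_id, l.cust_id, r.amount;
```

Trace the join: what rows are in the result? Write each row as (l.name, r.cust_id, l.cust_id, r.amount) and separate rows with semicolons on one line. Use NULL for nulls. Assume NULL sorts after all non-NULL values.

(Mona, 4, 4, 48); (Nora, 4, 4, 48); (Quinn, 4, 4, 48); (NULL, 8, 8, 34)

INNER JOIN keeps only pairs where the ON condition holds.
Matching on l.cust_id = r.cust_id. A NULL in a compared column never satisfies the condition.
- l[0] cust_id=3 → no match; dropped.
- l[1] cust_id=4 → 1 match(es) in r → 1 row(s).
- l[2] cust_id=4 → 1 match(es) in r → 1 row(s).
- l[3] cust_id=8 → 1 match(es) in r → 1 row(s).
- l[4] cust_id=6 → no match; dropped.
- l[5] cust_id=9 → no match; dropped.
- l[6] cust_id=3 → no match; dropped.
- l[7] cust_id=5 → no match; dropped.
- l[8] cust_id=4 → 1 match(es) in r → 1 row(s).
After projecting and ordering:
l.name | r.cust_id | l.cust_id | r.amount
Mona | 4 | 4 | 48
Nora | 4 | 4 | 48
Quinn | 4 | 4 | 48
NULL | 8 | 8 | 34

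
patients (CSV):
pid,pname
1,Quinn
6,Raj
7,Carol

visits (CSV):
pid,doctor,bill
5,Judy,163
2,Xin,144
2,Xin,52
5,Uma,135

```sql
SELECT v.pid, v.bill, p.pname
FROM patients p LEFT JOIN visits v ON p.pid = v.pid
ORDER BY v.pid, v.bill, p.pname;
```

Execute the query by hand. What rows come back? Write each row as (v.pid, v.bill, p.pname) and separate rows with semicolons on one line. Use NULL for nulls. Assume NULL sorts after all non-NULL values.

(NULL, NULL, Carol); (NULL, NULL, Quinn); (NULL, NULL, Raj)

LEFT JOIN keeps every row from `patients`; unmatched rows get NULL for `visits`'s columns.
Matching on p.pid = v.pid.
Matched pairs: 0; unmatched p rows kept: 3.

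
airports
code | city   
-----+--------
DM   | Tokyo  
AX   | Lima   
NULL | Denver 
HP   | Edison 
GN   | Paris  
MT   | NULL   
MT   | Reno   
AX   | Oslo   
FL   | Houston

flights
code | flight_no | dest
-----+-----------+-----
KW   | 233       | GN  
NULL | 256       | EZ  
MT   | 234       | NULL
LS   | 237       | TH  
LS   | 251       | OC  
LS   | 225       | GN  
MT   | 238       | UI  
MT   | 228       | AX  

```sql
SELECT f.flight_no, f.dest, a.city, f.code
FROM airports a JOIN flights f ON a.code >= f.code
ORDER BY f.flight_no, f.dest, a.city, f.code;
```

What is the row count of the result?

14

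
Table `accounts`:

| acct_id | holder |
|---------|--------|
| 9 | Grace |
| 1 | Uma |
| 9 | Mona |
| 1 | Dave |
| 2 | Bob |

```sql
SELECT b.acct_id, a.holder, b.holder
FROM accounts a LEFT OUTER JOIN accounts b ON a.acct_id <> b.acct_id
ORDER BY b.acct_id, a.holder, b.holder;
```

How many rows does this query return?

LEFT JOIN keeps every row from `accounts a`; unmatched rows get NULL for `accounts b`'s columns.
Matching on a.acct_id <> b.acct_id.
- acct_id=9: 3 matching b row(s), so 3 row(s) emitted.
- acct_id=1: 3 matching b row(s), so 3 row(s) emitted.
- acct_id=9: 3 matching b row(s), so 3 row(s) emitted.
- acct_id=1: 3 matching b row(s), so 3 row(s) emitted.
- acct_id=2: 4 matching b row(s), so 4 row(s) emitted.
Total: 16 rows.

16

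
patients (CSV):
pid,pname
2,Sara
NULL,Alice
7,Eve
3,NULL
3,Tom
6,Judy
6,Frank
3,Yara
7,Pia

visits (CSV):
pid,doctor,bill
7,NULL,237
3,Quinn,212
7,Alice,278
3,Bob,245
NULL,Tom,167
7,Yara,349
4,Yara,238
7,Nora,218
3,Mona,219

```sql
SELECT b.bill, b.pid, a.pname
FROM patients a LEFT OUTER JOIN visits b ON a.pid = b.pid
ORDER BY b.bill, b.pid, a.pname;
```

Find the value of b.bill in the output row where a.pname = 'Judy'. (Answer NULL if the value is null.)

NULL

LEFT JOIN keeps every row from `patients`; unmatched rows get NULL for `visits`'s columns.
Matching on a.pid = b.pid. A NULL in a compared column never satisfies the condition.
Matched pairs: 17; unmatched a rows kept: 4.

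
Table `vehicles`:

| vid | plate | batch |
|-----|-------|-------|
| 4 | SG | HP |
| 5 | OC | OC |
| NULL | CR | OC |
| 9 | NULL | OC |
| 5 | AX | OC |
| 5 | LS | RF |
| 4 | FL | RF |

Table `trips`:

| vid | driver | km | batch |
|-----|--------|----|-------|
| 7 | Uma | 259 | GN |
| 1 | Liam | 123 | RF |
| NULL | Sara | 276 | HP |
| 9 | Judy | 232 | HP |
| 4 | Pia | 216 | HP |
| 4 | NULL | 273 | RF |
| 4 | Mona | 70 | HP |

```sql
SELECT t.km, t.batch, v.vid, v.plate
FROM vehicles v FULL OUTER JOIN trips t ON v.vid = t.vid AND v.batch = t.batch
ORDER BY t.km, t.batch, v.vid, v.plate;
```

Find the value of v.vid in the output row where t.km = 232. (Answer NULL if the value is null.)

NULL

FULL OUTER JOIN keeps every row from both sides; unmatched rows get NULL for the other side's columns.
Matching on v.vid = t.vid AND v.batch = t.batch. A NULL in a compared column never satisfies the condition.
Matched pairs: 3; unmatched v rows kept: 5; unmatched t rows kept: 4.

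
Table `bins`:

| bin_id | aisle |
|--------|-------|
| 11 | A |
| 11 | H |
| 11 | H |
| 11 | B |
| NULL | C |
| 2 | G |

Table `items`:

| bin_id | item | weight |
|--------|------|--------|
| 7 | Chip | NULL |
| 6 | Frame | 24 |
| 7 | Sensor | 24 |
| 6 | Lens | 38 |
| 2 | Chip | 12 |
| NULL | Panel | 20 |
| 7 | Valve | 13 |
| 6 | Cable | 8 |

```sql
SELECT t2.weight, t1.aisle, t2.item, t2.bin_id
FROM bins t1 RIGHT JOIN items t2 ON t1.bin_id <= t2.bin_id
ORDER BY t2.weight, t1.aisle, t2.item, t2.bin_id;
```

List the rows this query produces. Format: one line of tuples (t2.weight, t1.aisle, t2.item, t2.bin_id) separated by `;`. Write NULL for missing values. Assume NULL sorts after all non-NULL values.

RIGHT JOIN keeps every row from `items`; unmatched rows get NULL for `bins`'s columns.
Matching on t1.bin_id <= t2.bin_id. A NULL in a compared column never satisfies the condition.
- t1 (bin_id=11) has no partner in t2.
- t1 (bin_id=11) has no partner in t2.
- t1 (bin_id=11) has no partner in t2.
- t1 (bin_id=11) has no partner in t2.
- t1 (bin_id=NULL) has no partner in t2.
- t1 (bin_id=2) pairs with 7 row(s) of t2.
- plus 1 unmatched t2 row(s), each kept with NULL t1 columns.
After projecting and ordering:
t2.weight | t1.aisle | t2.item | t2.bin_id
8 | G | Cable | 6
12 | G | Chip | 2
13 | G | Valve | 7
20 | NULL | Panel | NULL
24 | G | Frame | 6
24 | G | Sensor | 7
38 | G | Lens | 6
NULL | G | Chip | 7

(8, G, Cable, 6); (12, G, Chip, 2); (13, G, Valve, 7); (20, NULL, Panel, NULL); (24, G, Frame, 6); (24, G, Sensor, 7); (38, G, Lens, 6); (NULL, G, Chip, 7)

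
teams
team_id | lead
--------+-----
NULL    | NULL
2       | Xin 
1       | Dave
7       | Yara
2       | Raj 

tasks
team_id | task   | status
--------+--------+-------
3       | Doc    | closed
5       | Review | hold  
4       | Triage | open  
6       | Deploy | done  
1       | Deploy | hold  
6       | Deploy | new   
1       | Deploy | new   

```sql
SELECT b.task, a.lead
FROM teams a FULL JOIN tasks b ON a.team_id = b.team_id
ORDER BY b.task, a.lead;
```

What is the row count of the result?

11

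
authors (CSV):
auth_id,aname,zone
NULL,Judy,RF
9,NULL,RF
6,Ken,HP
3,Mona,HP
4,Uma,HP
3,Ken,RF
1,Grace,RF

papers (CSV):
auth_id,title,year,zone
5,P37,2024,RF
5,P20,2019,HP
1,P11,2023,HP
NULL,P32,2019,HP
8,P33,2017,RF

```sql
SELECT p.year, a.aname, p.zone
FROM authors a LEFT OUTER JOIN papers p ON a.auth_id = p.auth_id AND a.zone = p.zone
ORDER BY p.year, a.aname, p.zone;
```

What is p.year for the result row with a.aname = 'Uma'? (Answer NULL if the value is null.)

NULL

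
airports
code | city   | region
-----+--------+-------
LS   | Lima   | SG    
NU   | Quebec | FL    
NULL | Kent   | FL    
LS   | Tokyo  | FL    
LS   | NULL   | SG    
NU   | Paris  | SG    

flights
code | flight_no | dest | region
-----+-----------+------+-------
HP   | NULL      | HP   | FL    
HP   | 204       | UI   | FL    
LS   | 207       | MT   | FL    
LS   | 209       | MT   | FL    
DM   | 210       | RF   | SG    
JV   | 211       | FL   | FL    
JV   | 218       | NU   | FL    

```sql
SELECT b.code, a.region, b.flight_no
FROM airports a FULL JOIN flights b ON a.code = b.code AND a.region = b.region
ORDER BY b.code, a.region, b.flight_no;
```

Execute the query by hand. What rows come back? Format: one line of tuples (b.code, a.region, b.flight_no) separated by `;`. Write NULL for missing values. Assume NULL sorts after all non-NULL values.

FULL OUTER JOIN keeps every row from both sides; unmatched rows get NULL for the other side's columns.
Matching on a.code = b.code AND a.region = b.region. A NULL in a compared column never satisfies the condition.
- a row (code=LS, region=SG): no match → kept, b columns NULL.
- a row (code=NU, region=FL): no match → kept, b columns NULL.
- a row (code=NULL, region=FL): no match → kept, b columns NULL.
- a row (code=LS, region=FL): matches 2 b row(s) → 2 output row(s).
- a row (code=LS, region=SG): no match → kept, b columns NULL.
- a row (code=NU, region=SG): no match → kept, b columns NULL.
- 5 row(s) from b found no a partner → padded with NULL.

(DM, NULL, 210); (HP, NULL, 204); (HP, NULL, NULL); (JV, NULL, 211); (JV, NULL, 218); (LS, FL, 207); (LS, FL, 209); (NULL, FL, NULL); (NULL, FL, NULL); (NULL, SG, NULL); (NULL, SG, NULL); (NULL, SG, NULL)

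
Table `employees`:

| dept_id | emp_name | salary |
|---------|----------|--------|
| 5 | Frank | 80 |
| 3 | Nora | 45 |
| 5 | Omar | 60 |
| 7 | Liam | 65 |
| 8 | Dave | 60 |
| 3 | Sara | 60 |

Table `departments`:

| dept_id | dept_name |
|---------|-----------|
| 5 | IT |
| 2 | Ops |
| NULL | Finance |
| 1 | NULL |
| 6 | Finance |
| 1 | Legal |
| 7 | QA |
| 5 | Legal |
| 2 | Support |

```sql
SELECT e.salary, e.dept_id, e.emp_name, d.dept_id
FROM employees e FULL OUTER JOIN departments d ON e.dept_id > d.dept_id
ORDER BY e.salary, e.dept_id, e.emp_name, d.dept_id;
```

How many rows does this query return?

FULL OUTER JOIN keeps every row from both sides; unmatched rows get NULL for the other side's columns.
Matching on e.dept_id > d.dept_id. A NULL in a compared column never satisfies the condition.
Matched pairs: 31; unmatched e rows kept: 0; unmatched d rows kept: 1.
Total: 31 matched + 1 padded = 32 rows.

32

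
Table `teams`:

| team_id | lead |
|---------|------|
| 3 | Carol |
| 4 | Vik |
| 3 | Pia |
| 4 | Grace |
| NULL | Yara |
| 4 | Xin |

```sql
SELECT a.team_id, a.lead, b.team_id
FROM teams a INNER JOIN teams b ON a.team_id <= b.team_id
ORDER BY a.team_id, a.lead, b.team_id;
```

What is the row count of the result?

INNER JOIN keeps only pairs where the ON condition holds.
Matching on a.team_id <= b.team_id. A NULL in a compared column never satisfies the condition.
Matched pairs: 19.
Total: 19 rows.

19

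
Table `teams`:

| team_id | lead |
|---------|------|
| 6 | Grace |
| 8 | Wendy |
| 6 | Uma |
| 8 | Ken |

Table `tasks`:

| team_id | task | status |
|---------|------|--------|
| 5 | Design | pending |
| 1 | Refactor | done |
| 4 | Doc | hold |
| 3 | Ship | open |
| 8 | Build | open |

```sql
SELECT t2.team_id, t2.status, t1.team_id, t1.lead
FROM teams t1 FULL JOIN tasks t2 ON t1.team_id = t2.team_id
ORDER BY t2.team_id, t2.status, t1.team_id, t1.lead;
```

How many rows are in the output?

FULL OUTER JOIN keeps every row from both sides; unmatched rows get NULL for the other side's columns.
Matching on t1.team_id = t2.team_id.
- t1 (team_id=6) has no partner → padded with NULL.
- t1 (team_id=8) pairs with 1 row(s) of t2.
- t1 (team_id=6) has no partner → padded with NULL.
- t1 (team_id=8) pairs with 1 row(s) of t2.
- 4 t2 row(s) had no t1 match → kept, t1 columns NULL.
Total: 2 matched + 6 padded = 8 rows.

8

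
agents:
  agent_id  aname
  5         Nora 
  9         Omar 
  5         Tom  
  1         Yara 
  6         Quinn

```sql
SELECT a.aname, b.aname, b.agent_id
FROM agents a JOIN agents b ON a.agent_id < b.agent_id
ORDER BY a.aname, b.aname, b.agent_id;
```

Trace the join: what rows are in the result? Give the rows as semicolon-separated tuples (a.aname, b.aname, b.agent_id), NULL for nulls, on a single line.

(Nora, Omar, 9); (Nora, Quinn, 6); (Quinn, Omar, 9); (Tom, Omar, 9); (Tom, Quinn, 6); (Yara, Nora, 5); (Yara, Omar, 9); (Yara, Quinn, 6); (Yara, Tom, 5)

INNER JOIN keeps only pairs where the ON condition holds.
Matching on a.agent_id < b.agent_id.
- a[0] agent_id=5 → 2 match(es) in b → 2 row(s).
- a[1] agent_id=9 → no match; dropped.
- a[2] agent_id=5 → 2 match(es) in b → 2 row(s).
- a[3] agent_id=1 → 4 match(es) in b → 4 row(s).
- a[4] agent_id=6 → 1 match(es) in b → 1 row(s).
After projecting and ordering:
a.aname | b.aname | b.agent_id
Nora | Omar | 9
Nora | Quinn | 6
Quinn | Omar | 9
Tom | Omar | 9
Tom | Quinn | 6
Yara | Nora | 5
Yara | Omar | 9
Yara | Quinn | 6
Yara | Tom | 5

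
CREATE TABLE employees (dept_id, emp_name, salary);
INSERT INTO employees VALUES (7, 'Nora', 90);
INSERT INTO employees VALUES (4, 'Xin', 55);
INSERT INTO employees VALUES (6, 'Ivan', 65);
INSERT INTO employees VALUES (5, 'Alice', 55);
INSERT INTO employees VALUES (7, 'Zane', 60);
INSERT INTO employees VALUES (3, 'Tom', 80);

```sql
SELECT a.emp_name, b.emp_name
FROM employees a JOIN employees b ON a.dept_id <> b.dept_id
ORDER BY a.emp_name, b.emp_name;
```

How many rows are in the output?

INNER JOIN keeps only pairs where the ON condition holds.
Matching on a.dept_id <> b.dept_id.
- a row (dept_id=7): matches 4 b row(s) → 4 output row(s).
- a row (dept_id=4): matches 5 b row(s) → 5 output row(s).
- a row (dept_id=6): matches 5 b row(s) → 5 output row(s).
- a row (dept_id=5): matches 5 b row(s) → 5 output row(s).
- a row (dept_id=7): matches 4 b row(s) → 4 output row(s).
- a row (dept_id=3): matches 5 b row(s) → 5 output row(s).
Total: 28 rows.

28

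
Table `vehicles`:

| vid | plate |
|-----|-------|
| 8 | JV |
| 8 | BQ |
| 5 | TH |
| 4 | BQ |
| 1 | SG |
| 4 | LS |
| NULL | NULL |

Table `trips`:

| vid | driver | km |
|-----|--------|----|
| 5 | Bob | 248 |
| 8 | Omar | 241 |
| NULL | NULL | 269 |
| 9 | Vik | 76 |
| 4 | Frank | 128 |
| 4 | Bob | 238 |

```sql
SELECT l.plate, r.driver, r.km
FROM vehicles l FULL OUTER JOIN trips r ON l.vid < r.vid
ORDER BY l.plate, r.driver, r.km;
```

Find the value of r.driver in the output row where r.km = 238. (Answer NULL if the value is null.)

FULL OUTER JOIN keeps every row from both sides; unmatched rows get NULL for the other side's columns.
Matching on l.vid < r.vid. A NULL in a compared column never satisfies the condition.
Matched pairs: 15; unmatched l rows kept: 1; unmatched r rows kept: 1.

Bob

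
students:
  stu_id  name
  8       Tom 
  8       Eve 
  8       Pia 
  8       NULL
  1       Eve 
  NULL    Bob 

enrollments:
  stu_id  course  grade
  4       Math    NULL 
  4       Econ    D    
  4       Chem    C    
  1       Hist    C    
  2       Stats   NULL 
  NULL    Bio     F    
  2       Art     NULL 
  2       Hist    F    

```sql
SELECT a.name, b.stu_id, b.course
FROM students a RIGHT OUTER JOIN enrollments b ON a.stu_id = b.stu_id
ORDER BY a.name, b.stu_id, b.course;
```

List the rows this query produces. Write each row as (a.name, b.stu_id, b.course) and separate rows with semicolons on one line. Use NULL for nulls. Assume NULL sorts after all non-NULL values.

RIGHT JOIN keeps every row from `enrollments`; unmatched rows get NULL for `students`'s columns.
Matching on a.stu_id = b.stu_id. A NULL in a compared column never satisfies the condition.
Matched pairs: 1; unmatched b rows kept: 7.

(Eve, 1, Hist); (NULL, 2, Art); (NULL, 2, Hist); (NULL, 2, Stats); (NULL, 4, Chem); (NULL, 4, Econ); (NULL, 4, Math); (NULL, NULL, Bio)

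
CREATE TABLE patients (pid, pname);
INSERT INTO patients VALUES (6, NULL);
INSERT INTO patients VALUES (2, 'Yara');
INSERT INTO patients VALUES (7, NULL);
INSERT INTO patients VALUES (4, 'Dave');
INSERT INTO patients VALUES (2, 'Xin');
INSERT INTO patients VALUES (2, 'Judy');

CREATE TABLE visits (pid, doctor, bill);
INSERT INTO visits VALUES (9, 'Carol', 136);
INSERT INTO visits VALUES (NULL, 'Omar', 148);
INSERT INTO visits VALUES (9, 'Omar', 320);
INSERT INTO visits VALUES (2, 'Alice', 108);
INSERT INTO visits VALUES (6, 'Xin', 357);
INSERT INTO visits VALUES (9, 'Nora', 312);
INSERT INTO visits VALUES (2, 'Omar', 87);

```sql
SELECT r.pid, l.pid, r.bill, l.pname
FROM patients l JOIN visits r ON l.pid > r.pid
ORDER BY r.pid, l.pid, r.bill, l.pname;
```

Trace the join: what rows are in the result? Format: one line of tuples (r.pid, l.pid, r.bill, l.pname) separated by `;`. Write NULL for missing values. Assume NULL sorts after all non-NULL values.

(2, 4, 87, Dave); (2, 4, 108, Dave); (2, 6, 87, NULL); (2, 6, 108, NULL); (2, 7, 87, NULL); (2, 7, 108, NULL); (6, 7, 357, NULL)

INNER JOIN keeps only pairs where the ON condition holds.
Matching on l.pid > r.pid. A NULL in a compared column never satisfies the condition.
Matched pairs: 7.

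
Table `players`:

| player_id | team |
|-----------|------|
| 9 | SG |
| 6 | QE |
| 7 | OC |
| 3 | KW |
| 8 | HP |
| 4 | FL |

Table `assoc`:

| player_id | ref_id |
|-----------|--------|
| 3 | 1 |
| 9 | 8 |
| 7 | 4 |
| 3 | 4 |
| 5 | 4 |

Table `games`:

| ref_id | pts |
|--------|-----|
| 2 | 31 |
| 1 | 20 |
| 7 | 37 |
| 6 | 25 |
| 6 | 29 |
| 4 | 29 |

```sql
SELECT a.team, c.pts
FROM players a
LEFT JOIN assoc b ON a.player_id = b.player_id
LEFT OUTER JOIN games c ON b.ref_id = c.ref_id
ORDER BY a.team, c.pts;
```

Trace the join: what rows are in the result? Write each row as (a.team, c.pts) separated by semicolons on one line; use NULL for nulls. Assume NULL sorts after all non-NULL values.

Step 1 — a LEFT JOIN b on player_id → 7 row(s).
Then LEFT JOIN `games c` on ref_id: each of those 7 rows is kept; rows whose b.ref_id has no match in c get NULL for c's columns.

(FL, NULL); (HP, NULL); (KW, 20); (KW, 29); (OC, 29); (QE, NULL); (SG, NULL)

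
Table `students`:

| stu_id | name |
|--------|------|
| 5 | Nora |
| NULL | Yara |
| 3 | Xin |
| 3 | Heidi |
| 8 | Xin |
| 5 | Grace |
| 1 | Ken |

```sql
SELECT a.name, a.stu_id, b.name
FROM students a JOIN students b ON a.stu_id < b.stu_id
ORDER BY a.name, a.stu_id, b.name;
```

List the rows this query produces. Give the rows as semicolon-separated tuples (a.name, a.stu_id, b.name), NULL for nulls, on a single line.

(Grace, 5, Xin); (Heidi, 3, Grace); (Heidi, 3, Nora); (Heidi, 3, Xin); (Ken, 1, Grace); (Ken, 1, Heidi); (Ken, 1, Nora); (Ken, 1, Xin); (Ken, 1, Xin); (Nora, 5, Xin); (Xin, 3, Grace); (Xin, 3, Nora); (Xin, 3, Xin)

INNER JOIN keeps only pairs where the ON condition holds.
Matching on a.stu_id < b.stu_id. A NULL in a compared column never satisfies the condition.
- stu_id=5: 1 matching b row(s), so 1 row(s) emitted.
- stu_id=NULL: no matching b row, dropped.
- stu_id=3: 3 matching b row(s), so 3 row(s) emitted.
- stu_id=3: 3 matching b row(s), so 3 row(s) emitted.
- stu_id=8: no matching b row, dropped.
- stu_id=5: 1 matching b row(s), so 1 row(s) emitted.
- stu_id=1: 5 matching b row(s), so 5 row(s) emitted.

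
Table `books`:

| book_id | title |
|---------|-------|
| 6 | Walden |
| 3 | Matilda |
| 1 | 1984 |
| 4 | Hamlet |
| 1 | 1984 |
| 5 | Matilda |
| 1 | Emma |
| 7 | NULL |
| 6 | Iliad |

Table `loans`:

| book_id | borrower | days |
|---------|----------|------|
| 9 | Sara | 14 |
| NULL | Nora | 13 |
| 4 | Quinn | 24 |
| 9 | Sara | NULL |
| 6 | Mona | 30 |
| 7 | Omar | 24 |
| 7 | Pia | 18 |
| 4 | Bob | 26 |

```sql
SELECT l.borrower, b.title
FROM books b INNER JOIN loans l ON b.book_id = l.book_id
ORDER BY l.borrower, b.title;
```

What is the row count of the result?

INNER JOIN keeps only pairs where the ON condition holds.
Matching on b.book_id = l.book_id. A NULL in a compared column never satisfies the condition.
- b (book_id=6) pairs with 1 row(s) of l.
- b (book_id=3) has no partner → excluded.
- b (book_id=1) has no partner → excluded.
- b (book_id=4) pairs with 2 row(s) of l.
- b (book_id=1) has no partner → excluded.
- b (book_id=5) has no partner → excluded.
- b (book_id=1) has no partner → excluded.
- b (book_id=7) pairs with 2 row(s) of l.
- b (book_id=6) pairs with 1 row(s) of l.
Total: 6 rows.

6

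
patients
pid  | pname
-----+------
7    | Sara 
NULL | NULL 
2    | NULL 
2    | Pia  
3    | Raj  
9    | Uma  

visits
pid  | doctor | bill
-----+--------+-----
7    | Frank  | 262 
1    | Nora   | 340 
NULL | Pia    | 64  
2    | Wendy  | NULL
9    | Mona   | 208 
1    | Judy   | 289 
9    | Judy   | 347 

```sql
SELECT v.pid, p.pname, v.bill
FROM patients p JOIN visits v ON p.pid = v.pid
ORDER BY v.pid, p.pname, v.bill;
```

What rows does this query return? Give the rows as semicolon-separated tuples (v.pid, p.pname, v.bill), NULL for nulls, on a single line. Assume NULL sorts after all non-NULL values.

(2, Pia, NULL); (2, NULL, NULL); (7, Sara, 262); (9, Uma, 208); (9, Uma, 347)

INNER JOIN keeps only pairs where the ON condition holds.
Matching on p.pid = v.pid. A NULL in a compared column never satisfies the condition.
- p[0] pid=7 → 1 match(es) in v → 1 row(s).
- p[1] pid=NULL → no match; dropped.
- p[2] pid=2 → 1 match(es) in v → 1 row(s).
- p[3] pid=2 → 1 match(es) in v → 1 row(s).
- p[4] pid=3 → no match; dropped.
- p[5] pid=9 → 2 match(es) in v → 2 row(s).
After projecting and ordering:
v.pid | p.pname | v.bill
2 | Pia | NULL
2 | NULL | NULL
7 | Sara | 262
9 | Uma | 208
9 | Uma | 347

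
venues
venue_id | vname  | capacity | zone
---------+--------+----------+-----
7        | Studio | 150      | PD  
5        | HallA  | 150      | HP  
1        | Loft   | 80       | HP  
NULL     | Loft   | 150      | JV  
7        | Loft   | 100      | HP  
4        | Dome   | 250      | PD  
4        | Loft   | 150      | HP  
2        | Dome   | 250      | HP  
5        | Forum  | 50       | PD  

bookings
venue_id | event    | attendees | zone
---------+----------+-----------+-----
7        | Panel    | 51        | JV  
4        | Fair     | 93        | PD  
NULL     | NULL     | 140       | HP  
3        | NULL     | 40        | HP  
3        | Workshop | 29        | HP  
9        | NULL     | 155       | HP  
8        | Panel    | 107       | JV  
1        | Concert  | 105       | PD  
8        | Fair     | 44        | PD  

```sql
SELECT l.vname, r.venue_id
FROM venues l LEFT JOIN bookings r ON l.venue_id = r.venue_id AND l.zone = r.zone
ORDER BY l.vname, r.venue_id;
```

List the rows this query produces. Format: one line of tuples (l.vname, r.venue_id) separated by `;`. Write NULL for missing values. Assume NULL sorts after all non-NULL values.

(Dome, 4); (Dome, NULL); (Forum, NULL); (HallA, NULL); (Loft, NULL); (Loft, NULL); (Loft, NULL); (Loft, NULL); (Studio, NULL)

LEFT JOIN keeps every row from `venues`; unmatched rows get NULL for `bookings`'s columns.
Matching on l.venue_id = r.venue_id AND l.zone = r.zone. A NULL in a compared column never satisfies the condition.
- l row (venue_id=7, zone=PD): no match → kept, r columns NULL.
- l row (venue_id=5, zone=HP): no match → kept, r columns NULL.
- l row (venue_id=1, zone=HP): no match → kept, r columns NULL.
- l row (venue_id=NULL, zone=JV): no match → kept, r columns NULL.
- l row (venue_id=7, zone=HP): no match → kept, r columns NULL.
- l row (venue_id=4, zone=PD): matches 1 r row(s) → 1 output row(s).
- l row (venue_id=4, zone=HP): no match → kept, r columns NULL.
- l row (venue_id=2, zone=HP): no match → kept, r columns NULL.
- l row (venue_id=5, zone=PD): no match → kept, r columns NULL.
After projecting and ordering:
l.vname | r.venue_id
Dome | 4
Dome | NULL
Forum | NULL
HallA | NULL
Loft | NULL
Loft | NULL
Loft | NULL
Loft | NULL
Studio | NULL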